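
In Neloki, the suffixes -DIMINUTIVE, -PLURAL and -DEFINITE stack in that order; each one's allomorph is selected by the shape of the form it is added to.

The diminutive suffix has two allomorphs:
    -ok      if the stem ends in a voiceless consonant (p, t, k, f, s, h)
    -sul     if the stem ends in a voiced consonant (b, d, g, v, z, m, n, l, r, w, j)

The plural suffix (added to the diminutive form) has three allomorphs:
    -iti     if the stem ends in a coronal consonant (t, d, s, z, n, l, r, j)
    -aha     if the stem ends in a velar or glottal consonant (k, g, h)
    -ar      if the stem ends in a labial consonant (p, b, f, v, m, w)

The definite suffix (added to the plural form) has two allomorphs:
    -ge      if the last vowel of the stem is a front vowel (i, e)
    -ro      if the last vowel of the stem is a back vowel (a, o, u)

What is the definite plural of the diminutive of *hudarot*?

*hudarot* — final consonant /t/ (voiceless) → -ok → *hudarotok*.
The diminutive form *hudarotok*: final consonant = /k/, velar/glottal → -aha → *hudarotokaha*.
The plural form *hudarotokaha* — last vowel /a/ (a back vowel) → -ro → *hudarotokaharo*.

hudarotokaharo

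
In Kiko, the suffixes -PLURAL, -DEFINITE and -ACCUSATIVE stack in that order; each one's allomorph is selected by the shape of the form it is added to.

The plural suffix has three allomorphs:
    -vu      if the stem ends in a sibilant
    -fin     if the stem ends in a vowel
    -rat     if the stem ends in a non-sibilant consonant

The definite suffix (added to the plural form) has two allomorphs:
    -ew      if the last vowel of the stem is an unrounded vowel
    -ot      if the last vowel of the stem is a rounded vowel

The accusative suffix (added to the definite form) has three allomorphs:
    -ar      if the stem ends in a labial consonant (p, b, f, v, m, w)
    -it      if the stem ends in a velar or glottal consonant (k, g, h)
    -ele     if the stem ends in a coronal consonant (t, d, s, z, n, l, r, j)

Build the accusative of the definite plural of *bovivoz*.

bovivozvuotele

*bovivoz* — final sound /z/ (a sibilant) → -vu → *bovivozvu*.
The last vowel of the plural form *bovivozvu* is /u/, which is a rounded vowel, so the definite suffix is -ot, giving *bovivozvuot*.
The definite form *bovivozvuot*: final consonant = /t/, coronal → -ele → *bovivozvuotele*.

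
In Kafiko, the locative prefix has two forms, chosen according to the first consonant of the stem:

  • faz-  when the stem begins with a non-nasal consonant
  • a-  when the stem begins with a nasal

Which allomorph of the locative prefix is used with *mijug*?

*mijug*: first consonant = /m/, a nasal → a-.

a-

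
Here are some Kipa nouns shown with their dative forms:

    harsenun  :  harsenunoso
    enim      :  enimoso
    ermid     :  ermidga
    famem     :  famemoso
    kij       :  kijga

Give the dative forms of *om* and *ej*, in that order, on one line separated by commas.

The suffix is conditioned by the final consonant: -oso when the stem ends in a nasal (*harsenun*, *enim*, *famem*); -ga when the stem ends in a non-nasal consonant (*ermid*, *kij*).
The final consonant of *om* is /m/, which is a nasal, so the suffix is -oso, giving *omoso*.
Since the final consonant of *ej* is /j/ (non-nasal), it takes -ga, giving *ejga*.

omoso, ejga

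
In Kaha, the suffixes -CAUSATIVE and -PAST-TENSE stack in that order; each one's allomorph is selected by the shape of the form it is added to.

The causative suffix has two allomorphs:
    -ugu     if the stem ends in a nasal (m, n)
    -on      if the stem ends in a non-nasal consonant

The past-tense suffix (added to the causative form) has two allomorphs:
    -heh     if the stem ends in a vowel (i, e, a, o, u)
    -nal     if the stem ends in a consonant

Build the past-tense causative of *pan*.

panuguheh

Since the final consonant of *pan* is /n/ (a nasal), it takes -ugu, giving *panugu*.
The final sound of the causative form *panugu* is /u/, which is a vowel, so the past-tense suffix is -heh, giving *panuguheh*.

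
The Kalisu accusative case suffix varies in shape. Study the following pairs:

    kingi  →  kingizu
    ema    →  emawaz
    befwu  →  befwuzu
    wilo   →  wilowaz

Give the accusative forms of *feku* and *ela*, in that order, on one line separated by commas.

fekuzu, elawaz

Looking at the last vowel of each stem: -zu when the last vowel of the stem is a high vowel (*kingi*, *befwu*); -waz when the last vowel of the stem is a non-high vowel (*ema*, *wilo*).
*feku* — last vowel /u/ (a high vowel) → -zu → *fekuzu*.
Since the last vowel of *ela* is /a/ (a non-high vowel), it takes -waz, giving *elawaz*.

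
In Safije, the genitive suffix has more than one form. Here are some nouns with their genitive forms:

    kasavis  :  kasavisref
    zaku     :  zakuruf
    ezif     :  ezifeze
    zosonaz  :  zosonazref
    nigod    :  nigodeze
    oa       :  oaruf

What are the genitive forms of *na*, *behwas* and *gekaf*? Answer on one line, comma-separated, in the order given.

naruf, behwasref, gekafeze

The pattern is sibilance of the final sound: -ref when the stem ends in a sibilant (*kasavis*, *zosonaz*); -eze when the stem ends in a non-sibilant consonant (*ezif*, *nigod*); -ruf when the stem ends in a vowel (*zaku*, *oa*).
*na* — final sound /a/ (a vowel) → -ruf → *naruf*.
The final sound of *behwas* is /s/, which is a sibilant, so the suffix is -ref, giving *behwasref*.
*gekaf*: final sound = /f/, a non-sibilant consonant → -eze → *gekafeze*.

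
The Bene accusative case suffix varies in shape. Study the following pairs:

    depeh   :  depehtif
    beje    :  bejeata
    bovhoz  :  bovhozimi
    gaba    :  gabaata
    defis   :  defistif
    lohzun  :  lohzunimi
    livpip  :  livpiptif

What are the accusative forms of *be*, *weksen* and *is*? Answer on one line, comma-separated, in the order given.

The alternation tracks the final sound of the stem — -tif when the stem ends in a voiceless consonant (*depeh*, *defis*, *livpip*); -imi when the stem ends in a voiced consonant (*bovhoz*, *lohzun*); -ata when the stem ends in a vowel (*beje*, *gaba*).
The final sound of *be* is /e/, which is a vowel, so the suffix is -ata, giving *beata*.
Since the final sound of *weksen* is /n/ (a voiced consonant), it takes -imi, giving *weksenimi*.
*is*: final sound = /s/, a voiceless consonant → -tif → *istif*.

beata, weksenimi, istif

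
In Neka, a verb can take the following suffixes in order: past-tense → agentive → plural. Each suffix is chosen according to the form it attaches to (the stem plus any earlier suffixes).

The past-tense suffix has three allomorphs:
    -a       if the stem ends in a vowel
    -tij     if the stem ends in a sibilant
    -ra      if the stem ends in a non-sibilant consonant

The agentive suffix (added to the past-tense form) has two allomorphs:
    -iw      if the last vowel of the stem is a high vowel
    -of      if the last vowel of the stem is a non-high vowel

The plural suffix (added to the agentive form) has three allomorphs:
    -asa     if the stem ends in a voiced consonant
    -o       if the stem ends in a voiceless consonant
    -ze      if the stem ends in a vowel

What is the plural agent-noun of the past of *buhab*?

buhabraofo

*buhab*: final sound = /b/, a non-sibilant consonant → -ra → *buhabra*.
Since the last vowel of the past-tense form *buhabra* is /a/ (a non-high vowel), it takes -of, giving *buhabraof*.
Since the final sound of the agentive form *buhabraof* is /f/ (a voiceless consonant), it takes -o, giving *buhabraofo*.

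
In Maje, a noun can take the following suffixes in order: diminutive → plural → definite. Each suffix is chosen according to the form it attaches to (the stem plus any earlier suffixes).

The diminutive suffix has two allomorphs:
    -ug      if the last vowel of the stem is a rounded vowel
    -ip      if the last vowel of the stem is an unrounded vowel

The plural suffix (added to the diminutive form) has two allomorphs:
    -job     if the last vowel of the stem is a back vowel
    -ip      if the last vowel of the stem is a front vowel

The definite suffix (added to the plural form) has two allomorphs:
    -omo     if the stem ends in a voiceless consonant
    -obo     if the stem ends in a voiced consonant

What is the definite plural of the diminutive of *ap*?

Since the last vowel of *ap* is /a/ (an unrounded vowel), it takes -ip, giving *apip*.
The diminutive form *apip*: last vowel = /i/, a front vowel → -ip → *apipip*.
The plural form *apipip*: final consonant = /p/, voiceless → -omo → *apipipomo*.

apipipomo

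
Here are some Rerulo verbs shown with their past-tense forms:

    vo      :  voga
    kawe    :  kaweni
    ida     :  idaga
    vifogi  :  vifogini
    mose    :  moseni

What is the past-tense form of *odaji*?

The suffix is conditioned by the last vowel: -ni when the last vowel of the stem is a front vowel (*kawe*, *vifogi*, *mose*); -ga when the last vowel of the stem is a back vowel (*vo*, *ida*).
*odaji* — last vowel /i/ (a front vowel) → -ni → *odajini*.

odajini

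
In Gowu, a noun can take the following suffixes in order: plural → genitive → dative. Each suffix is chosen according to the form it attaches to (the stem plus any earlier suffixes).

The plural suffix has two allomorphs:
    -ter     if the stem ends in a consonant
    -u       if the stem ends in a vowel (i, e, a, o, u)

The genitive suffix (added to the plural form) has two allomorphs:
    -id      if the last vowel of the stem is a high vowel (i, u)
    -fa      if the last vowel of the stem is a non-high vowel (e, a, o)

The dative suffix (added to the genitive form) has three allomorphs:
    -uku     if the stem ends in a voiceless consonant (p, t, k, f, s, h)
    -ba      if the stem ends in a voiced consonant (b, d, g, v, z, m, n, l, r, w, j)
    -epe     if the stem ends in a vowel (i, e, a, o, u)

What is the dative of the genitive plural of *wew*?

wewterfaepe

*wew* — final sound /w/ (a consonant) → -ter → *wewter*.
The last vowel of the plural form *wewter* is /e/, which is a non-high vowel, so the genitive suffix is -fa, giving *wewterfa*.
The genitive form *wewterfa*: final sound = /a/, a vowel → -epe → *wewterfaepe*.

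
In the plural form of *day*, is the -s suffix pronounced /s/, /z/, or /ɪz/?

The stem *day* ends in a voiced non-sibilant sound.
The plural suffix surfaces as /ɪz/ after sibilants, /s/ after other voiceless consonants, and /z/ after other voiced sounds.
So the plural -s on *day* is pronounced /z/.

/z/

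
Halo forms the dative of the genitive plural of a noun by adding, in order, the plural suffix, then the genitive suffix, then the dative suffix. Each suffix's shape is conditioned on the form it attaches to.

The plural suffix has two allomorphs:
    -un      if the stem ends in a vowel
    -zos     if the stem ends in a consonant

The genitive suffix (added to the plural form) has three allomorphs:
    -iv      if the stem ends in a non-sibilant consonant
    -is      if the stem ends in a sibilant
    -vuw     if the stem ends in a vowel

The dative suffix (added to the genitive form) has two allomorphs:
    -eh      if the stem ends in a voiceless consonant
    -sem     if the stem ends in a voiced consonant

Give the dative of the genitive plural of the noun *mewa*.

mewaunivsem

*mewa* — final sound /a/ (a vowel) → -un → *mewaun*.
The plural form *mewaun* — final sound /n/ (a non-sibilant consonant) → -iv → *mewauniv*.
The genitive form *mewauniv* — final consonant /v/ (voiced) → -sem → *mewaunivsem*.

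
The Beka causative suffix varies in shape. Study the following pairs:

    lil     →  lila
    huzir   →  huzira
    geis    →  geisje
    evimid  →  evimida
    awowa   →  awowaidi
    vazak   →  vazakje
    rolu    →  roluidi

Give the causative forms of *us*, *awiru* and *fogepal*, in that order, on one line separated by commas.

The pattern is voicing of the final sound: -je when the stem ends in a voiceless consonant (*geis*, *vazak*); -a when the stem ends in a voiced consonant (*lil*, *huzir*, *evimid*); -idi when the stem ends in a vowel (*awowa*, *rolu*).
*us*: final sound = /s/, a voiceless consonant → -je → *usje*.
The final sound of *awiru* is /u/, which is a vowel, so the suffix is -idi, giving *awiruidi*.
The final sound of *fogepal* is /l/, which is a voiced consonant, so the suffix is -a, giving *fogepala*.

usje, awiruidi, fogepala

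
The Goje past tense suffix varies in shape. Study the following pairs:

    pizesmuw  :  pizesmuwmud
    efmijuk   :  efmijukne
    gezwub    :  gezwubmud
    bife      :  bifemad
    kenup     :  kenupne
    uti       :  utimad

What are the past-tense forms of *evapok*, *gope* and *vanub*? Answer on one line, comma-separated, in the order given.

The suffix is conditioned by the final sound: -ne when the stem ends in a voiceless consonant (*efmijuk*, *kenup*); -mud when the stem ends in a voiced consonant (*pizesmuw*, *gezwub*); -mad when the stem ends in a vowel (*bife*, *uti*).
The final sound of *evapok* is /k/, which is a voiceless consonant, so the suffix is -ne, giving *evapokne*.
*gope*: final sound = /e/, a vowel → -mad → *gopemad*.
The final sound of *vanub* is /b/, which is a voiced consonant, so the suffix is -mud, giving *vanubmud*.

evapokne, gopemad, vanubmud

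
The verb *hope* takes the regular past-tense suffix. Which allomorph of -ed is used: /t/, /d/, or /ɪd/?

/t/

The stem *hope* ends in a voiceless consonant other than /t/.
The -ed suffix is realized as /ɪd/ after /t, d/; as /t/ after other voiceless consonants; and as /d/ after other voiced sounds.
So -ed on *hope* is pronounced /t/.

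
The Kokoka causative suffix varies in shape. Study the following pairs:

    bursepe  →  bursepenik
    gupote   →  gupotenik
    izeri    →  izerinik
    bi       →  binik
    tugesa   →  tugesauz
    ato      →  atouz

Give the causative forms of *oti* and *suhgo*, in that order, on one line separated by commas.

Looking at the last vowel of each stem: -nik when the last vowel of the stem is a front vowel (*bursepe*, *gupote*, *izeri*, *bi*); -uz when the last vowel of the stem is a back vowel (*tugesa*, *ato*).
Since the last vowel of *oti* is /i/ (a front vowel), it takes -nik, giving *otinik*.
Since the last vowel of *suhgo* is /o/ (a back vowel), it takes -uz, giving *suhgouz*.

otinik, suhgouz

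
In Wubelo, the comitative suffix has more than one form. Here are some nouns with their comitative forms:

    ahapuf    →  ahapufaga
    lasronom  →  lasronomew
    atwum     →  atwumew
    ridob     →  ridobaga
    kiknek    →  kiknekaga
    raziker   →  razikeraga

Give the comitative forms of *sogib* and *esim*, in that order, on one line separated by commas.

sogibaga, esimew

Looking at the final consonant of each stem: -ew when the stem ends in a nasal (*lasronom*, *atwum*); -aga when the stem ends in a non-nasal consonant (*ahapuf*, *ridob*, *kiknek*, *raziker*).
*sogib*: final consonant = /b/, non-nasal → -aga → *sogibaga*.
*esim*: final consonant = /m/, a nasal → -ew → *esimew*.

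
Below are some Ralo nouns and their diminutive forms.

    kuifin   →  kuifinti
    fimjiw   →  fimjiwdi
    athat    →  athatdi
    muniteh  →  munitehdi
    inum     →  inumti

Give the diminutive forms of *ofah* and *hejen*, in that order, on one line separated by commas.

The alternation tracks the final consonant of the stem — -ti when the stem ends in a nasal (*kuifin*, *inum*); -di when the stem ends in a non-nasal consonant (*fimjiw*, *athat*, *muniteh*).
*ofah*: final consonant = /h/, non-nasal → -di → *ofahdi*.
*hejen* — final consonant /n/ (a nasal) → -ti → *hejenti*.

ofahdi, hejenti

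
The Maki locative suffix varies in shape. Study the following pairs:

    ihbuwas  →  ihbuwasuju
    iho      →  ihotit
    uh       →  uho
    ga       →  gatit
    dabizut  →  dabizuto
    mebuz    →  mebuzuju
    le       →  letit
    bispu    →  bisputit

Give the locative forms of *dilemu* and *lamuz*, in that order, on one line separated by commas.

dilemutit, lamuzuju

Looking at the final sound of each stem: -uju when the stem ends in a sibilant (*ihbuwas*, *mebuz*); -o when the stem ends in a non-sibilant consonant (*uh*, *dabizut*); -tit when the stem ends in a vowel (*iho*, *ga*, *le*, *bispu*).
Since the final sound of *dilemu* is /u/ (a vowel), it takes -tit, giving *dilemutit*.
The final sound of *lamuz* is /z/, which is a sibilant, so the suffix is -uju, giving *lamuzuju*.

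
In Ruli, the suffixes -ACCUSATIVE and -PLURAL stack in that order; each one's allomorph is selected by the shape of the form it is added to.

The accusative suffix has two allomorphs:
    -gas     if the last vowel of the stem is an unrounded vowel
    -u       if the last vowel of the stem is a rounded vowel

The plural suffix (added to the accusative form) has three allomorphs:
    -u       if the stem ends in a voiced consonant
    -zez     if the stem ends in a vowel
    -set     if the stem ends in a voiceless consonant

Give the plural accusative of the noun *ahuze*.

ahuzegasset

*ahuze*: last vowel = /e/, an unrounded vowel → -gas → *ahuzegas*.
The accusative form *ahuzegas*: final sound = /s/, a voiceless consonant → -set → *ahuzegasset*.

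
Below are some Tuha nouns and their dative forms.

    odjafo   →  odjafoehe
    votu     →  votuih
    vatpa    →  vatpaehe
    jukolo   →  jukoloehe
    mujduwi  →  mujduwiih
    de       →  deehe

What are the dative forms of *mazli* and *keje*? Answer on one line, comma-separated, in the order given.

mazliih, kejeehe

Looking at the last vowel of each stem: -ih when the last vowel of the stem is a high vowel (*votu*, *mujduwi*); -ehe when the last vowel of the stem is a non-high vowel (*odjafo*, *vatpa*, *jukolo*, *de*).
The last vowel of *mazli* is /i/, which is a high vowel, so the suffix is -ih, giving *mazliih*.
*keje*: last vowel = /e/, a non-high vowel → -ehe → *kejeehe*.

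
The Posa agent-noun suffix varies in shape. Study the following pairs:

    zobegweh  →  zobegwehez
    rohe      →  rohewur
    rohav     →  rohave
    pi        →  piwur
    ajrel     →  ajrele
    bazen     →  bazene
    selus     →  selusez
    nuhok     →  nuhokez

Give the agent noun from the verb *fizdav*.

The pattern is voicing of the final sound: -ez when the stem ends in a voiceless consonant (*zobegweh*, *selus*, *nuhok*); -e when the stem ends in a voiced consonant (*rohav*, *ajrel*, *bazen*); -wur when the stem ends in a vowel (*rohe*, *pi*).
*fizdav* — final sound /v/ (a voiced consonant) → -e → *fizdave*.

fizdave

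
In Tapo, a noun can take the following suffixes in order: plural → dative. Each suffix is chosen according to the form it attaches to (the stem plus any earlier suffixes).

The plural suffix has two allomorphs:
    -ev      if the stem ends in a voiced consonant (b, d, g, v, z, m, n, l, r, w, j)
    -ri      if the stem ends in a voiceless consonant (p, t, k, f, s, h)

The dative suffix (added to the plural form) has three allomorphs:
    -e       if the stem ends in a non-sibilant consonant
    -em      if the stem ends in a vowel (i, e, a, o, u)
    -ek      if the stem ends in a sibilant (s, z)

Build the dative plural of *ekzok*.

ekzokriem

*ekzok*: final consonant = /k/, voiceless → -ri → *ekzokri*.
The final sound of the plural form *ekzokri* is /i/, which is a vowel, so the dative suffix is -em, giving *ekzokriem*.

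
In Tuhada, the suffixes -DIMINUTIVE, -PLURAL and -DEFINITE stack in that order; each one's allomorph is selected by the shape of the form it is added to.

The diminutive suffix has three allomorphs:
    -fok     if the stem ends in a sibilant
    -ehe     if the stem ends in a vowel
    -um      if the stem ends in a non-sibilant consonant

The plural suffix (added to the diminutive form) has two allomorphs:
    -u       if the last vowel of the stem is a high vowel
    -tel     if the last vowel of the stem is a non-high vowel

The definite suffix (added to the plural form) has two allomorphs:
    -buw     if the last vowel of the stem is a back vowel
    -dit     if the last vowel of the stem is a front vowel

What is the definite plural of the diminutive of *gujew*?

gujewumubuw

The final sound of *gujew* is /w/, which is a non-sibilant consonant, so the diminutive suffix is -um, giving *gujewum*.
The last vowel of the diminutive form *gujewum* is /u/, which is a high vowel, so the plural suffix is -u, giving *gujewumu*.
Since the last vowel of the plural form *gujewumu* is /u/ (a back vowel), it takes -buw, giving *gujewumubuw*.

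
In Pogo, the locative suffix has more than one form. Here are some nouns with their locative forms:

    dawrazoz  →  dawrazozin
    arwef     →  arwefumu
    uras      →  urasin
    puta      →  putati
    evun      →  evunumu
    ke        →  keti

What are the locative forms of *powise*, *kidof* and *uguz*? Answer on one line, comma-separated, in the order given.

The alternation tracks the final sound of the stem — -in when the stem ends in a sibilant (*dawrazoz*, *uras*); -umu when the stem ends in a non-sibilant consonant (*arwef*, *evun*); -ti when the stem ends in a vowel (*puta*, *ke*).
The final sound of *powise* is /e/, which is a vowel, so the suffix is -ti, giving *powiseti*.
Since the final sound of *kidof* is /f/ (a non-sibilant consonant), it takes -umu, giving *kidofumu*.
*uguz* — final sound /z/ (a sibilant) → -in → *uguzin*.

powiseti, kidofumu, uguzin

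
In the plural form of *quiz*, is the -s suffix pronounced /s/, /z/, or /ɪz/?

/ɪz/

The stem *quiz* ends in a sibilant (/s, z, ʃ, ʒ, tʃ, dʒ/).
The plural suffix surfaces as /ɪz/ after sibilants, /s/ after other voiceless consonants, and /z/ after other voiced sounds.
So the plural -s on *quiz* is pronounced /ɪz/.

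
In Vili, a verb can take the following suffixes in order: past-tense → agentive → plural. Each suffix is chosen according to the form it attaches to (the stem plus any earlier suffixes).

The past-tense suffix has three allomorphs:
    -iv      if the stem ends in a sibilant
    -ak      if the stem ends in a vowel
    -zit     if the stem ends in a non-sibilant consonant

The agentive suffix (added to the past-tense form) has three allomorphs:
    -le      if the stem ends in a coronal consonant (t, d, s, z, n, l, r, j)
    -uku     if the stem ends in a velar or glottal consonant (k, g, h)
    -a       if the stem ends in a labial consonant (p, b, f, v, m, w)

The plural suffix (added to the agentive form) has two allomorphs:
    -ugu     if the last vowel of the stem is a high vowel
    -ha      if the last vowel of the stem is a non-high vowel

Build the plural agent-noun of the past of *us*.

The final sound of *us* is /s/, which is a sibilant, so the past-tense suffix is -iv, giving *usiv*.
Since the final consonant of the past-tense form *usiv* is /v/ (labial), it takes -a, giving *usiva*.
The agentive form *usiva*: last vowel = /a/, a non-high vowel → -ha → *usivaha*.

usivaha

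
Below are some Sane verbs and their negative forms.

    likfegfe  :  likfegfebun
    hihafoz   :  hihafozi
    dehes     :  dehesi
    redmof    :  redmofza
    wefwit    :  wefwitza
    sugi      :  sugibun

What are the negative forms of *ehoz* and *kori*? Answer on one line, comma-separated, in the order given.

ehozi, koribun

The pattern is sibilance of the final sound: -i when the stem ends in a sibilant (*hihafoz*, *dehes*); -za when the stem ends in a non-sibilant consonant (*redmof*, *wefwit*); -bun when the stem ends in a vowel (*likfegfe*, *sugi*).
*ehoz* — final sound /z/ (a sibilant) → -i → *ehozi*.
*kori*: final sound = /i/, a vowel → -bun → *koribun*.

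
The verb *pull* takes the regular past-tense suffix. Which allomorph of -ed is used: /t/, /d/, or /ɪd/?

The stem *pull* ends in a voiced sound other than /d/.
The -ed suffix is realized as /ɪd/ after /t, d/; as /t/ after other voiceless consonants; and as /d/ after other voiced sounds.
So -ed on *pull* is pronounced /d/.

/d/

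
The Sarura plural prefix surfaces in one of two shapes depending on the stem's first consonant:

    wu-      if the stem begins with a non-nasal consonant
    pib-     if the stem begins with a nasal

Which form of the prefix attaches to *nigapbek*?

pib-

Since the first consonant of *nigapbek* is /n/ (a nasal), it takes pib-.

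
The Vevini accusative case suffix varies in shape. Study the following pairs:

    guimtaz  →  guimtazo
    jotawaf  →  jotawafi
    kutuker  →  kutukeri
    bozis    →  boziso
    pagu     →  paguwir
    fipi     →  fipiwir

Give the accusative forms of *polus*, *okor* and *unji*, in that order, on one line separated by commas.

poluso, okori, unjiwir

The pattern is sibilance of the final sound: -o when the stem ends in a sibilant (*guimtaz*, *bozis*); -i when the stem ends in a non-sibilant consonant (*jotawaf*, *kutuker*); -wir when the stem ends in a vowel (*pagu*, *fipi*).
*polus*: final sound = /s/, a sibilant → -o → *poluso*.
*okor*: final sound = /r/, a non-sibilant consonant → -i → *okori*.
*unji* — final sound /i/ (a vowel) → -wir → *unjiwir*.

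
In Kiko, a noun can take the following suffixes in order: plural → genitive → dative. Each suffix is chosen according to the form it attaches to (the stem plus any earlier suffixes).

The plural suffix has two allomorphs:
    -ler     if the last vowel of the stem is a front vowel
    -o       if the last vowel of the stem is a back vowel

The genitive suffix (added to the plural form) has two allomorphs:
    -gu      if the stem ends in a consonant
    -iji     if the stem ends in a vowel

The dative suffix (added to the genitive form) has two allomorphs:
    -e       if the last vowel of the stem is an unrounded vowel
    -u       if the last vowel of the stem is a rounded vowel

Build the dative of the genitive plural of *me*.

melerguu

*me* — last vowel /e/ (a front vowel) → -ler → *meler*.
The final sound of the plural form *meler* is /r/, which is a consonant, so the genitive suffix is -gu, giving *melergu*.
The genitive form *melergu* — last vowel /u/ (a rounded vowel) → -u → *melerguu*.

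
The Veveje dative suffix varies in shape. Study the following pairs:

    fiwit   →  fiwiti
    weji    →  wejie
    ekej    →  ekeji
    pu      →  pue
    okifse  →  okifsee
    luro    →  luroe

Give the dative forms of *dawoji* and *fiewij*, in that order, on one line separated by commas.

dawojie, fiewiji

The alternation tracks the final sound of the stem — -i when the stem ends in a consonant (*fiwit*, *ekej*); -e when the stem ends in a vowel (*weji*, *pu*, *okifse*, *luro*).
*dawoji* — final sound /i/ (a vowel) → -e → *dawojie*.
*fiewij* — final sound /j/ (a consonant) → -i → *fiewiji*.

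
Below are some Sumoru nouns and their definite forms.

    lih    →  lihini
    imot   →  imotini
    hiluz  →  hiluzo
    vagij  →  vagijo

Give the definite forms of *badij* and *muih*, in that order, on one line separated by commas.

Looking at the final consonant of each stem: -ini when the stem ends in a voiceless consonant (*lih*, *imot*); -o when the stem ends in a voiced consonant (*hiluz*, *vagij*).
The final consonant of *badij* is /j/, which is voiced, so the suffix is -o, giving *badijo*.
*muih*: final consonant = /h/, voiceless → -ini → *muihini*.

badijo, muihini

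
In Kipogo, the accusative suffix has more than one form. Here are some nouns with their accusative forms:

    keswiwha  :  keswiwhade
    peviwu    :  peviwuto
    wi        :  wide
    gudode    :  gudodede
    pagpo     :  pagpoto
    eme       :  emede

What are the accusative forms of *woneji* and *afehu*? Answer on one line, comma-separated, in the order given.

The suffix is conditioned by the last vowel: -to when the last vowel of the stem is a rounded vowel (*peviwu*, *pagpo*); -de when the last vowel of the stem is an unrounded vowel (*keswiwha*, *wi*, *gudode*, *eme*).
*woneji*: last vowel = /i/, an unrounded vowel → -de → *wonejide*.
The last vowel of *afehu* is /u/, which is a rounded vowel, so the suffix is -to, giving *afehuto*.

wonejide, afehuto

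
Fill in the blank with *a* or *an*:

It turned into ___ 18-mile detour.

The indefinite article is chosen by the initial *sound* of the following word, not its spelling.
The number *18* is spoken "eighteen", beginning with /ˌeɪˈtiːn/ — a vowel sound.
So the article is *an*: It turned into an 18-mile detour.

an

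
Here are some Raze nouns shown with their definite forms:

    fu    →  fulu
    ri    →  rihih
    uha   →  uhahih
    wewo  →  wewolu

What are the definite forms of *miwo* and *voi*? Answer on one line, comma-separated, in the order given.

The pattern is rounding harmony: -lu when the last vowel of the stem is a rounded vowel (*fu*, *wewo*); -hih when the last vowel of the stem is an unrounded vowel (*ri*, *uha*).
*miwo*: last vowel = /o/, a rounded vowel → -lu → *miwolu*.
The last vowel of *voi* is /i/, which is an unrounded vowel, so the suffix is -hih, giving *voihih*.

miwolu, voihih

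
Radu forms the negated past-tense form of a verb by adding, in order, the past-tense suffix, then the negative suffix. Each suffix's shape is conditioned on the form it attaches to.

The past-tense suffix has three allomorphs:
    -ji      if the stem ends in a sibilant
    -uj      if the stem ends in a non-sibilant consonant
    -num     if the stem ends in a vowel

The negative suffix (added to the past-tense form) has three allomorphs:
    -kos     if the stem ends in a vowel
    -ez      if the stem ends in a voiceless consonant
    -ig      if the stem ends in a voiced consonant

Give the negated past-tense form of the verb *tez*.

tezjikos

The final sound of *tez* is /z/, which is a sibilant, so the past-tense suffix is -ji, giving *tezji*.
The final sound of the past-tense form *tezji* is /i/, which is a vowel, so the negative suffix is -kos, giving *tezjikos*.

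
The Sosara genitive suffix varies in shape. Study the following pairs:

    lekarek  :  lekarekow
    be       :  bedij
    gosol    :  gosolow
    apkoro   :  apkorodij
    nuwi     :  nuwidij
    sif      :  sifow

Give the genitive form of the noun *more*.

Looking at the final sound of each stem: -ow when the stem ends in a consonant (*lekarek*, *gosol*, *sif*); -dij when the stem ends in a vowel (*be*, *apkoro*, *nuwi*).
The final sound of *more* is /e/, which is a vowel, so the suffix is -dij, giving *moredij*.

moredij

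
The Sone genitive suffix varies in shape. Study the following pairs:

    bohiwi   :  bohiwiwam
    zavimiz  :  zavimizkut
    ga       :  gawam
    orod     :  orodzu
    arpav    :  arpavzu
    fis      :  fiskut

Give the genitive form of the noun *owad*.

The alternation tracks the final sound of the stem — -kut when the stem ends in a sibilant (*zavimiz*, *fis*); -zu when the stem ends in a non-sibilant consonant (*orod*, *arpav*); -wam when the stem ends in a vowel (*bohiwi*, *ga*).
*owad* — final sound /d/ (a non-sibilant consonant) → -zu → *owadzu*.

owadzu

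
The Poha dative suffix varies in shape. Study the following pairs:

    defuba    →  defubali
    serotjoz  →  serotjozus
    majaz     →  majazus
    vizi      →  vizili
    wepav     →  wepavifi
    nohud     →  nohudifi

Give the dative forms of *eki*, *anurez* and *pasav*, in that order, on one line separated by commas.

Looking at the final sound of each stem: -us when the stem ends in a sibilant (*serotjoz*, *majaz*); -ifi when the stem ends in a non-sibilant consonant (*wepav*, *nohud*); -li when the stem ends in a vowel (*defuba*, *vizi*).
The final sound of *eki* is /i/, which is a vowel, so the suffix is -li, giving *ekili*.
*anurez*: final sound = /z/, a sibilant → -us → *anurezus*.
*pasav*: final sound = /v/, a non-sibilant consonant → -ifi → *pasavifi*.

ekili, anurezus, pasavifi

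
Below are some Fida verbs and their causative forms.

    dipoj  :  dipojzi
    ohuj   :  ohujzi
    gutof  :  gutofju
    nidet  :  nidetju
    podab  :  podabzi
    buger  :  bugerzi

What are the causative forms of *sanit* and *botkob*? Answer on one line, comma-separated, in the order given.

The suffix is conditioned by the final consonant: -ju when the stem ends in a voiceless consonant (*gutof*, *nidet*); -zi when the stem ends in a voiced consonant (*dipoj*, *ohuj*, *podab*, *buger*).
*sanit* — final consonant /t/ (voiceless) → -ju → *sanitju*.
*botkob* — final consonant /b/ (voiced) → -zi → *botkobzi*.

sanitju, botkobzi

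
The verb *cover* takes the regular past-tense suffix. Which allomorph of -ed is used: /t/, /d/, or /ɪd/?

The stem *cover* ends in a voiced sound other than /d/.
The -ed suffix is realized as /ɪd/ after /t, d/; as /t/ after other voiceless consonants; and as /d/ after other voiced sounds.
So -ed on *cover* is pronounced /d/.

/d/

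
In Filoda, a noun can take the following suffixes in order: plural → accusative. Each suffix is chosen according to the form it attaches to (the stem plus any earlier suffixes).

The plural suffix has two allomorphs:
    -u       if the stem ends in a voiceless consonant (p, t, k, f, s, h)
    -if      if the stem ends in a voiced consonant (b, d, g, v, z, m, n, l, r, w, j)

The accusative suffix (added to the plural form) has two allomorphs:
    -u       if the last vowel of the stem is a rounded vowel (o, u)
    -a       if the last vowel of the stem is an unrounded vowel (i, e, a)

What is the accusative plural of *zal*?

Since the final consonant of *zal* is /l/ (voiced), it takes -if, giving *zalif*.
The last vowel of the plural form *zalif* is /i/, which is an unrounded vowel, so the accusative suffix is -a, giving *zalifa*.

zalifa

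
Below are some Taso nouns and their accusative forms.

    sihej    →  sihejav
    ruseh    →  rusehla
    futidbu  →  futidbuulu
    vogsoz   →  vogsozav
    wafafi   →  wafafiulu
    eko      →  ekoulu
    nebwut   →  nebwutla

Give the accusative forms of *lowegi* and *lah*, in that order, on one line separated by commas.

lowegiulu, lahla

The pattern is voicing of the final sound: -la when the stem ends in a voiceless consonant (*ruseh*, *nebwut*); -av when the stem ends in a voiced consonant (*sihej*, *vogsoz*); -ulu when the stem ends in a vowel (*futidbu*, *wafafi*, *eko*).
The final sound of *lowegi* is /i/, which is a vowel, so the suffix is -ulu, giving *lowegiulu*.
The final sound of *lah* is /h/, which is a voiceless consonant, so the suffix is -la, giving *lahla*.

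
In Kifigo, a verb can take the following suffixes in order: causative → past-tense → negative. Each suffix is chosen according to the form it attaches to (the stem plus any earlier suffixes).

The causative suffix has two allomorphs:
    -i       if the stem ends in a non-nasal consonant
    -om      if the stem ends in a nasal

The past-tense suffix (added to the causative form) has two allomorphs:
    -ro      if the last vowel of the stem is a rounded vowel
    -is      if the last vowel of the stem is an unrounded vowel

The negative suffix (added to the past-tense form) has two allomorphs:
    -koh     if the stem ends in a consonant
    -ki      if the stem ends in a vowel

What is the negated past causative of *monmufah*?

*monmufah*: final consonant = /h/, non-nasal → -i → *monmufahi*.
The causative form *monmufahi* — last vowel /i/ (an unrounded vowel) → -is → *monmufahiis*.
The final sound of the past-tense form *monmufahiis* is /s/, which is a consonant, so the negative suffix is -koh, giving *monmufahiiskoh*.

monmufahiiskoh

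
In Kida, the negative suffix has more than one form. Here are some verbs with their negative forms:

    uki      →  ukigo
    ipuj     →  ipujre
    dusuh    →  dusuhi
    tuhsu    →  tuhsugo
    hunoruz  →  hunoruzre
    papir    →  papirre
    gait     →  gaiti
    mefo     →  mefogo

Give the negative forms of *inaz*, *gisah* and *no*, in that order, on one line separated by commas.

inazre, gisahi, nogo

The pattern is voicing of the final sound: -i when the stem ends in a voiceless consonant (*dusuh*, *gait*); -re when the stem ends in a voiced consonant (*ipuj*, *hunoruz*, *papir*); -go when the stem ends in a vowel (*uki*, *tuhsu*, *mefo*).
Since the final sound of *inaz* is /z/ (a voiced consonant), it takes -re, giving *inazre*.
*gisah* — final sound /h/ (a voiceless consonant) → -i → *gisahi*.
*no*: final sound = /o/, a vowel → -go → *nogo*.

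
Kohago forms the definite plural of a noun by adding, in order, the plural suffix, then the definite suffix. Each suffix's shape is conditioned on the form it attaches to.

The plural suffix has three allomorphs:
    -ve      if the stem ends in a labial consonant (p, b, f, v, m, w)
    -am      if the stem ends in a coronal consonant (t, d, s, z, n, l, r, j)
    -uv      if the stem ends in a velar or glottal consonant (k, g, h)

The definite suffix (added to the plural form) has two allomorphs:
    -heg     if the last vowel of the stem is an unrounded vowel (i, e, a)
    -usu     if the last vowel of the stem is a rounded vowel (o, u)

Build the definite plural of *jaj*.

The final consonant of *jaj* is /j/, which is coronal, so the plural suffix is -am, giving *jajam*.
The plural form *jajam*: last vowel = /a/, an unrounded vowel → -heg → *jajamheg*.

jajamheg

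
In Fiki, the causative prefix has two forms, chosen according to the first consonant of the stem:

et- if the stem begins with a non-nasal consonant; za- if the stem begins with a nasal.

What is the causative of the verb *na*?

*na* — first consonant /n/ (a nasal) → za- → *zana*.

zana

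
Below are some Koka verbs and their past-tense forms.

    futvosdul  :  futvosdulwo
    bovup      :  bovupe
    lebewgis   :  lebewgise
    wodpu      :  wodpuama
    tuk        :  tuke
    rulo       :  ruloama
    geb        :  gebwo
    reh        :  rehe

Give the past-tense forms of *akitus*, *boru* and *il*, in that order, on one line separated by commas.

Looking at the final sound of each stem: -e when the stem ends in a voiceless consonant (*bovup*, *lebewgis*, *tuk*, *reh*); -wo when the stem ends in a voiced consonant (*futvosdul*, *geb*); -ama when the stem ends in a vowel (*wodpu*, *rulo*).
Since the final sound of *akitus* is /s/ (a voiceless consonant), it takes -e, giving *akituse*.
*boru* — final sound /u/ (a vowel) → -ama → *boruama*.
Since the final sound of *il* is /l/ (a voiced consonant), it takes -wo, giving *ilwo*.

akituse, boruama, ilwo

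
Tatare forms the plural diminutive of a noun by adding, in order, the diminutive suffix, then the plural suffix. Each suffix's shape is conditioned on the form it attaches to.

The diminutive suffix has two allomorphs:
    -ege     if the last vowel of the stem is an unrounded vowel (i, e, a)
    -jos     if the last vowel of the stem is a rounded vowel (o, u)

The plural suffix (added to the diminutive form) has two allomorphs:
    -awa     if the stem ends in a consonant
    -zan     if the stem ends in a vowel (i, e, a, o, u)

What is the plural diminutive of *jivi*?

The last vowel of *jivi* is /i/, which is an unrounded vowel, so the diminutive suffix is -ege, giving *jiviege*.
The final sound of the diminutive form *jiviege* is /e/, which is a vowel, so the plural suffix is -zan, giving *jiviegezan*.

jiviegezan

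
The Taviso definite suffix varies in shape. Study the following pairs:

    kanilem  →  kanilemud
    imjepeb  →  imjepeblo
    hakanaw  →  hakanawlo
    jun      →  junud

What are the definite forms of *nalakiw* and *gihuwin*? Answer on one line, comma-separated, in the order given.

Looking at the final consonant of each stem: -ud when the stem ends in a nasal (*kanilem*, *jun*); -lo when the stem ends in a non-nasal consonant (*imjepeb*, *hakanaw*).
*nalakiw* — final consonant /w/ (non-nasal) → -lo → *nalakiwlo*.
The final consonant of *gihuwin* is /n/, which is a nasal, so the suffix is -ud, giving *gihuwinud*.

nalakiwlo, gihuwinud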